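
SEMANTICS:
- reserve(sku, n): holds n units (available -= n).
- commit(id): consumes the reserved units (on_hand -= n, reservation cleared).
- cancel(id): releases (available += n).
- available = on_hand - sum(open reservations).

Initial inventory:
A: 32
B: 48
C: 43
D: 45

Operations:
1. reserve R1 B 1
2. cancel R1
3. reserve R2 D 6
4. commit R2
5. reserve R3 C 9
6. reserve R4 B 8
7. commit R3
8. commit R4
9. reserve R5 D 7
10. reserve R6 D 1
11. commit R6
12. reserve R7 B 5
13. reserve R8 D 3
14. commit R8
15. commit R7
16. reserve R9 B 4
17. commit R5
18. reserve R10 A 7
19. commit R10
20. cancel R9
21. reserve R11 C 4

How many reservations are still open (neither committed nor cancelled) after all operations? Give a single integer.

Step 1: reserve R1 B 1 -> on_hand[A=32 B=48 C=43 D=45] avail[A=32 B=47 C=43 D=45] open={R1}
Step 2: cancel R1 -> on_hand[A=32 B=48 C=43 D=45] avail[A=32 B=48 C=43 D=45] open={}
Step 3: reserve R2 D 6 -> on_hand[A=32 B=48 C=43 D=45] avail[A=32 B=48 C=43 D=39] open={R2}
Step 4: commit R2 -> on_hand[A=32 B=48 C=43 D=39] avail[A=32 B=48 C=43 D=39] open={}
Step 5: reserve R3 C 9 -> on_hand[A=32 B=48 C=43 D=39] avail[A=32 B=48 C=34 D=39] open={R3}
Step 6: reserve R4 B 8 -> on_hand[A=32 B=48 C=43 D=39] avail[A=32 B=40 C=34 D=39] open={R3,R4}
Step 7: commit R3 -> on_hand[A=32 B=48 C=34 D=39] avail[A=32 B=40 C=34 D=39] open={R4}
Step 8: commit R4 -> on_hand[A=32 B=40 C=34 D=39] avail[A=32 B=40 C=34 D=39] open={}
Step 9: reserve R5 D 7 -> on_hand[A=32 B=40 C=34 D=39] avail[A=32 B=40 C=34 D=32] open={R5}
Step 10: reserve R6 D 1 -> on_hand[A=32 B=40 C=34 D=39] avail[A=32 B=40 C=34 D=31] open={R5,R6}
Step 11: commit R6 -> on_hand[A=32 B=40 C=34 D=38] avail[A=32 B=40 C=34 D=31] open={R5}
Step 12: reserve R7 B 5 -> on_hand[A=32 B=40 C=34 D=38] avail[A=32 B=35 C=34 D=31] open={R5,R7}
Step 13: reserve R8 D 3 -> on_hand[A=32 B=40 C=34 D=38] avail[A=32 B=35 C=34 D=28] open={R5,R7,R8}
Step 14: commit R8 -> on_hand[A=32 B=40 C=34 D=35] avail[A=32 B=35 C=34 D=28] open={R5,R7}
Step 15: commit R7 -> on_hand[A=32 B=35 C=34 D=35] avail[A=32 B=35 C=34 D=28] open={R5}
Step 16: reserve R9 B 4 -> on_hand[A=32 B=35 C=34 D=35] avail[A=32 B=31 C=34 D=28] open={R5,R9}
Step 17: commit R5 -> on_hand[A=32 B=35 C=34 D=28] avail[A=32 B=31 C=34 D=28] open={R9}
Step 18: reserve R10 A 7 -> on_hand[A=32 B=35 C=34 D=28] avail[A=25 B=31 C=34 D=28] open={R10,R9}
Step 19: commit R10 -> on_hand[A=25 B=35 C=34 D=28] avail[A=25 B=31 C=34 D=28] open={R9}
Step 20: cancel R9 -> on_hand[A=25 B=35 C=34 D=28] avail[A=25 B=35 C=34 D=28] open={}
Step 21: reserve R11 C 4 -> on_hand[A=25 B=35 C=34 D=28] avail[A=25 B=35 C=30 D=28] open={R11}
Open reservations: ['R11'] -> 1

Answer: 1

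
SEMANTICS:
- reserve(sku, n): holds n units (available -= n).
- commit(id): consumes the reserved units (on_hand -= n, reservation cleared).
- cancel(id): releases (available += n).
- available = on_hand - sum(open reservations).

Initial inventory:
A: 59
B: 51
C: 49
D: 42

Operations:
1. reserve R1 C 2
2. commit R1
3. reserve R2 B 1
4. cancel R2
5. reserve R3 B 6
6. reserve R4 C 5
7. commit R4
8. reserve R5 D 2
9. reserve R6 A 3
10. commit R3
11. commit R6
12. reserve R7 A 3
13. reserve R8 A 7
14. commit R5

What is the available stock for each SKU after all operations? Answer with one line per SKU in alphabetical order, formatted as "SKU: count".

Step 1: reserve R1 C 2 -> on_hand[A=59 B=51 C=49 D=42] avail[A=59 B=51 C=47 D=42] open={R1}
Step 2: commit R1 -> on_hand[A=59 B=51 C=47 D=42] avail[A=59 B=51 C=47 D=42] open={}
Step 3: reserve R2 B 1 -> on_hand[A=59 B=51 C=47 D=42] avail[A=59 B=50 C=47 D=42] open={R2}
Step 4: cancel R2 -> on_hand[A=59 B=51 C=47 D=42] avail[A=59 B=51 C=47 D=42] open={}
Step 5: reserve R3 B 6 -> on_hand[A=59 B=51 C=47 D=42] avail[A=59 B=45 C=47 D=42] open={R3}
Step 6: reserve R4 C 5 -> on_hand[A=59 B=51 C=47 D=42] avail[A=59 B=45 C=42 D=42] open={R3,R4}
Step 7: commit R4 -> on_hand[A=59 B=51 C=42 D=42] avail[A=59 B=45 C=42 D=42] open={R3}
Step 8: reserve R5 D 2 -> on_hand[A=59 B=51 C=42 D=42] avail[A=59 B=45 C=42 D=40] open={R3,R5}
Step 9: reserve R6 A 3 -> on_hand[A=59 B=51 C=42 D=42] avail[A=56 B=45 C=42 D=40] open={R3,R5,R6}
Step 10: commit R3 -> on_hand[A=59 B=45 C=42 D=42] avail[A=56 B=45 C=42 D=40] open={R5,R6}
Step 11: commit R6 -> on_hand[A=56 B=45 C=42 D=42] avail[A=56 B=45 C=42 D=40] open={R5}
Step 12: reserve R7 A 3 -> on_hand[A=56 B=45 C=42 D=42] avail[A=53 B=45 C=42 D=40] open={R5,R7}
Step 13: reserve R8 A 7 -> on_hand[A=56 B=45 C=42 D=42] avail[A=46 B=45 C=42 D=40] open={R5,R7,R8}
Step 14: commit R5 -> on_hand[A=56 B=45 C=42 D=40] avail[A=46 B=45 C=42 D=40] open={R7,R8}

Answer: A: 46
B: 45
C: 42
D: 40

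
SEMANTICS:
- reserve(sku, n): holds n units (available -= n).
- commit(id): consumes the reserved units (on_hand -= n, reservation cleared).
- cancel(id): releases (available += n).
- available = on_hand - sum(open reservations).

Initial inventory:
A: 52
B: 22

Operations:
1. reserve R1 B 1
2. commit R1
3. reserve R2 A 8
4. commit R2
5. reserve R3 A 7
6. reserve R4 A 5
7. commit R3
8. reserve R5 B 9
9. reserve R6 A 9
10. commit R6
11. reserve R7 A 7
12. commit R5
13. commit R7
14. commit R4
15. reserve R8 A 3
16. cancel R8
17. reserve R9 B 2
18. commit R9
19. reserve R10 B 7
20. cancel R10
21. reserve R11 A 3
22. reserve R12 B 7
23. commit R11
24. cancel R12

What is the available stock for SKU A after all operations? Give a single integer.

Step 1: reserve R1 B 1 -> on_hand[A=52 B=22] avail[A=52 B=21] open={R1}
Step 2: commit R1 -> on_hand[A=52 B=21] avail[A=52 B=21] open={}
Step 3: reserve R2 A 8 -> on_hand[A=52 B=21] avail[A=44 B=21] open={R2}
Step 4: commit R2 -> on_hand[A=44 B=21] avail[A=44 B=21] open={}
Step 5: reserve R3 A 7 -> on_hand[A=44 B=21] avail[A=37 B=21] open={R3}
Step 6: reserve R4 A 5 -> on_hand[A=44 B=21] avail[A=32 B=21] open={R3,R4}
Step 7: commit R3 -> on_hand[A=37 B=21] avail[A=32 B=21] open={R4}
Step 8: reserve R5 B 9 -> on_hand[A=37 B=21] avail[A=32 B=12] open={R4,R5}
Step 9: reserve R6 A 9 -> on_hand[A=37 B=21] avail[A=23 B=12] open={R4,R5,R6}
Step 10: commit R6 -> on_hand[A=28 B=21] avail[A=23 B=12] open={R4,R5}
Step 11: reserve R7 A 7 -> on_hand[A=28 B=21] avail[A=16 B=12] open={R4,R5,R7}
Step 12: commit R5 -> on_hand[A=28 B=12] avail[A=16 B=12] open={R4,R7}
Step 13: commit R7 -> on_hand[A=21 B=12] avail[A=16 B=12] open={R4}
Step 14: commit R4 -> on_hand[A=16 B=12] avail[A=16 B=12] open={}
Step 15: reserve R8 A 3 -> on_hand[A=16 B=12] avail[A=13 B=12] open={R8}
Step 16: cancel R8 -> on_hand[A=16 B=12] avail[A=16 B=12] open={}
Step 17: reserve R9 B 2 -> on_hand[A=16 B=12] avail[A=16 B=10] open={R9}
Step 18: commit R9 -> on_hand[A=16 B=10] avail[A=16 B=10] open={}
Step 19: reserve R10 B 7 -> on_hand[A=16 B=10] avail[A=16 B=3] open={R10}
Step 20: cancel R10 -> on_hand[A=16 B=10] avail[A=16 B=10] open={}
Step 21: reserve R11 A 3 -> on_hand[A=16 B=10] avail[A=13 B=10] open={R11}
Step 22: reserve R12 B 7 -> on_hand[A=16 B=10] avail[A=13 B=3] open={R11,R12}
Step 23: commit R11 -> on_hand[A=13 B=10] avail[A=13 B=3] open={R12}
Step 24: cancel R12 -> on_hand[A=13 B=10] avail[A=13 B=10] open={}
Final available[A] = 13

Answer: 13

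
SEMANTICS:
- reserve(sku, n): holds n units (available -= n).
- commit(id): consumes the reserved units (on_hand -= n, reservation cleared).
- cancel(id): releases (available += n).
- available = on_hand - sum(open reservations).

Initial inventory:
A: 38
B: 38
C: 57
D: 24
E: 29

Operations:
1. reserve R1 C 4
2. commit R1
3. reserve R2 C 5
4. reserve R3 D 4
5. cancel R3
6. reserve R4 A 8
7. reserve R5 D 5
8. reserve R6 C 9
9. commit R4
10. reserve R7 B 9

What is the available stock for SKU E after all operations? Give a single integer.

Step 1: reserve R1 C 4 -> on_hand[A=38 B=38 C=57 D=24 E=29] avail[A=38 B=38 C=53 D=24 E=29] open={R1}
Step 2: commit R1 -> on_hand[A=38 B=38 C=53 D=24 E=29] avail[A=38 B=38 C=53 D=24 E=29] open={}
Step 3: reserve R2 C 5 -> on_hand[A=38 B=38 C=53 D=24 E=29] avail[A=38 B=38 C=48 D=24 E=29] open={R2}
Step 4: reserve R3 D 4 -> on_hand[A=38 B=38 C=53 D=24 E=29] avail[A=38 B=38 C=48 D=20 E=29] open={R2,R3}
Step 5: cancel R3 -> on_hand[A=38 B=38 C=53 D=24 E=29] avail[A=38 B=38 C=48 D=24 E=29] open={R2}
Step 6: reserve R4 A 8 -> on_hand[A=38 B=38 C=53 D=24 E=29] avail[A=30 B=38 C=48 D=24 E=29] open={R2,R4}
Step 7: reserve R5 D 5 -> on_hand[A=38 B=38 C=53 D=24 E=29] avail[A=30 B=38 C=48 D=19 E=29] open={R2,R4,R5}
Step 8: reserve R6 C 9 -> on_hand[A=38 B=38 C=53 D=24 E=29] avail[A=30 B=38 C=39 D=19 E=29] open={R2,R4,R5,R6}
Step 9: commit R4 -> on_hand[A=30 B=38 C=53 D=24 E=29] avail[A=30 B=38 C=39 D=19 E=29] open={R2,R5,R6}
Step 10: reserve R7 B 9 -> on_hand[A=30 B=38 C=53 D=24 E=29] avail[A=30 B=29 C=39 D=19 E=29] open={R2,R5,R6,R7}
Final available[E] = 29

Answer: 29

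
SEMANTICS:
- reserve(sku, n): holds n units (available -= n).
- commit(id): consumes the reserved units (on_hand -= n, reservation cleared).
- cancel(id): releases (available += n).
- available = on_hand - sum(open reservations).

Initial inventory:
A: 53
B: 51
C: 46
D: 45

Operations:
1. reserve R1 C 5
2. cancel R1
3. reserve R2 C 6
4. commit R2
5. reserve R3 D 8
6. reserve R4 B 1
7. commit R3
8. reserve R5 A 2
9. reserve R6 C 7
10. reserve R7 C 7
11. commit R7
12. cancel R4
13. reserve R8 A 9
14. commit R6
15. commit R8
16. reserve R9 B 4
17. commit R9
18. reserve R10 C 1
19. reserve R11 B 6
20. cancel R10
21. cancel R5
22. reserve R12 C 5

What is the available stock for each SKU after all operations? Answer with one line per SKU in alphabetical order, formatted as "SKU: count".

Answer: A: 44
B: 41
C: 21
D: 37

Derivation:
Step 1: reserve R1 C 5 -> on_hand[A=53 B=51 C=46 D=45] avail[A=53 B=51 C=41 D=45] open={R1}
Step 2: cancel R1 -> on_hand[A=53 B=51 C=46 D=45] avail[A=53 B=51 C=46 D=45] open={}
Step 3: reserve R2 C 6 -> on_hand[A=53 B=51 C=46 D=45] avail[A=53 B=51 C=40 D=45] open={R2}
Step 4: commit R2 -> on_hand[A=53 B=51 C=40 D=45] avail[A=53 B=51 C=40 D=45] open={}
Step 5: reserve R3 D 8 -> on_hand[A=53 B=51 C=40 D=45] avail[A=53 B=51 C=40 D=37] open={R3}
Step 6: reserve R4 B 1 -> on_hand[A=53 B=51 C=40 D=45] avail[A=53 B=50 C=40 D=37] open={R3,R4}
Step 7: commit R3 -> on_hand[A=53 B=51 C=40 D=37] avail[A=53 B=50 C=40 D=37] open={R4}
Step 8: reserve R5 A 2 -> on_hand[A=53 B=51 C=40 D=37] avail[A=51 B=50 C=40 D=37] open={R4,R5}
Step 9: reserve R6 C 7 -> on_hand[A=53 B=51 C=40 D=37] avail[A=51 B=50 C=33 D=37] open={R4,R5,R6}
Step 10: reserve R7 C 7 -> on_hand[A=53 B=51 C=40 D=37] avail[A=51 B=50 C=26 D=37] open={R4,R5,R6,R7}
Step 11: commit R7 -> on_hand[A=53 B=51 C=33 D=37] avail[A=51 B=50 C=26 D=37] open={R4,R5,R6}
Step 12: cancel R4 -> on_hand[A=53 B=51 C=33 D=37] avail[A=51 B=51 C=26 D=37] open={R5,R6}
Step 13: reserve R8 A 9 -> on_hand[A=53 B=51 C=33 D=37] avail[A=42 B=51 C=26 D=37] open={R5,R6,R8}
Step 14: commit R6 -> on_hand[A=53 B=51 C=26 D=37] avail[A=42 B=51 C=26 D=37] open={R5,R8}
Step 15: commit R8 -> on_hand[A=44 B=51 C=26 D=37] avail[A=42 B=51 C=26 D=37] open={R5}
Step 16: reserve R9 B 4 -> on_hand[A=44 B=51 C=26 D=37] avail[A=42 B=47 C=26 D=37] open={R5,R9}
Step 17: commit R9 -> on_hand[A=44 B=47 C=26 D=37] avail[A=42 B=47 C=26 D=37] open={R5}
Step 18: reserve R10 C 1 -> on_hand[A=44 B=47 C=26 D=37] avail[A=42 B=47 C=25 D=37] open={R10,R5}
Step 19: reserve R11 B 6 -> on_hand[A=44 B=47 C=26 D=37] avail[A=42 B=41 C=25 D=37] open={R10,R11,R5}
Step 20: cancel R10 -> on_hand[A=44 B=47 C=26 D=37] avail[A=42 B=41 C=26 D=37] open={R11,R5}
Step 21: cancel R5 -> on_hand[A=44 B=47 C=26 D=37] avail[A=44 B=41 C=26 D=37] open={R11}
Step 22: reserve R12 C 5 -> on_hand[A=44 B=47 C=26 D=37] avail[A=44 B=41 C=21 D=37] open={R11,R12}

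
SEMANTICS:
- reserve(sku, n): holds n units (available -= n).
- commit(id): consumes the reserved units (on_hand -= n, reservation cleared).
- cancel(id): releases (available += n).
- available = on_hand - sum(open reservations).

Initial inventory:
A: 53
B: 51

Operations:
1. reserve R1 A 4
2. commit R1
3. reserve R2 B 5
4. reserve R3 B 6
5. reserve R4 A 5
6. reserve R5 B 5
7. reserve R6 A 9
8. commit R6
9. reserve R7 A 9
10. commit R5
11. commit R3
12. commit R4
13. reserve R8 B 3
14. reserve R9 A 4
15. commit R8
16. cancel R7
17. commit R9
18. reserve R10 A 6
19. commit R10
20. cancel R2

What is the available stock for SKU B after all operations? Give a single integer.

Step 1: reserve R1 A 4 -> on_hand[A=53 B=51] avail[A=49 B=51] open={R1}
Step 2: commit R1 -> on_hand[A=49 B=51] avail[A=49 B=51] open={}
Step 3: reserve R2 B 5 -> on_hand[A=49 B=51] avail[A=49 B=46] open={R2}
Step 4: reserve R3 B 6 -> on_hand[A=49 B=51] avail[A=49 B=40] open={R2,R3}
Step 5: reserve R4 A 5 -> on_hand[A=49 B=51] avail[A=44 B=40] open={R2,R3,R4}
Step 6: reserve R5 B 5 -> on_hand[A=49 B=51] avail[A=44 B=35] open={R2,R3,R4,R5}
Step 7: reserve R6 A 9 -> on_hand[A=49 B=51] avail[A=35 B=35] open={R2,R3,R4,R5,R6}
Step 8: commit R6 -> on_hand[A=40 B=51] avail[A=35 B=35] open={R2,R3,R4,R5}
Step 9: reserve R7 A 9 -> on_hand[A=40 B=51] avail[A=26 B=35] open={R2,R3,R4,R5,R7}
Step 10: commit R5 -> on_hand[A=40 B=46] avail[A=26 B=35] open={R2,R3,R4,R7}
Step 11: commit R3 -> on_hand[A=40 B=40] avail[A=26 B=35] open={R2,R4,R7}
Step 12: commit R4 -> on_hand[A=35 B=40] avail[A=26 B=35] open={R2,R7}
Step 13: reserve R8 B 3 -> on_hand[A=35 B=40] avail[A=26 B=32] open={R2,R7,R8}
Step 14: reserve R9 A 4 -> on_hand[A=35 B=40] avail[A=22 B=32] open={R2,R7,R8,R9}
Step 15: commit R8 -> on_hand[A=35 B=37] avail[A=22 B=32] open={R2,R7,R9}
Step 16: cancel R7 -> on_hand[A=35 B=37] avail[A=31 B=32] open={R2,R9}
Step 17: commit R9 -> on_hand[A=31 B=37] avail[A=31 B=32] open={R2}
Step 18: reserve R10 A 6 -> on_hand[A=31 B=37] avail[A=25 B=32] open={R10,R2}
Step 19: commit R10 -> on_hand[A=25 B=37] avail[A=25 B=32] open={R2}
Step 20: cancel R2 -> on_hand[A=25 B=37] avail[A=25 B=37] open={}
Final available[B] = 37

Answer: 37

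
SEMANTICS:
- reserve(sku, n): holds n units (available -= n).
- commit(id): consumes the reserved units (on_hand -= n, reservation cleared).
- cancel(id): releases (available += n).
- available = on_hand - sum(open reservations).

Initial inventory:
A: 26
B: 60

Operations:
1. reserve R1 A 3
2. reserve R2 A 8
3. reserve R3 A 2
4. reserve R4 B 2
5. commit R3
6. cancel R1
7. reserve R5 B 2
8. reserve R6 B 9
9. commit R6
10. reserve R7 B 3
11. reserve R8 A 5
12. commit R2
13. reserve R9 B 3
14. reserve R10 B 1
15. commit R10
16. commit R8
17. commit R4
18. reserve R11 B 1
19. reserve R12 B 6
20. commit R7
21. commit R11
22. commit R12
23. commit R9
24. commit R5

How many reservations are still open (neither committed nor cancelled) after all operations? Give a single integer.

Step 1: reserve R1 A 3 -> on_hand[A=26 B=60] avail[A=23 B=60] open={R1}
Step 2: reserve R2 A 8 -> on_hand[A=26 B=60] avail[A=15 B=60] open={R1,R2}
Step 3: reserve R3 A 2 -> on_hand[A=26 B=60] avail[A=13 B=60] open={R1,R2,R3}
Step 4: reserve R4 B 2 -> on_hand[A=26 B=60] avail[A=13 B=58] open={R1,R2,R3,R4}
Step 5: commit R3 -> on_hand[A=24 B=60] avail[A=13 B=58] open={R1,R2,R4}
Step 6: cancel R1 -> on_hand[A=24 B=60] avail[A=16 B=58] open={R2,R4}
Step 7: reserve R5 B 2 -> on_hand[A=24 B=60] avail[A=16 B=56] open={R2,R4,R5}
Step 8: reserve R6 B 9 -> on_hand[A=24 B=60] avail[A=16 B=47] open={R2,R4,R5,R6}
Step 9: commit R6 -> on_hand[A=24 B=51] avail[A=16 B=47] open={R2,R4,R5}
Step 10: reserve R7 B 3 -> on_hand[A=24 B=51] avail[A=16 B=44] open={R2,R4,R5,R7}
Step 11: reserve R8 A 5 -> on_hand[A=24 B=51] avail[A=11 B=44] open={R2,R4,R5,R7,R8}
Step 12: commit R2 -> on_hand[A=16 B=51] avail[A=11 B=44] open={R4,R5,R7,R8}
Step 13: reserve R9 B 3 -> on_hand[A=16 B=51] avail[A=11 B=41] open={R4,R5,R7,R8,R9}
Step 14: reserve R10 B 1 -> on_hand[A=16 B=51] avail[A=11 B=40] open={R10,R4,R5,R7,R8,R9}
Step 15: commit R10 -> on_hand[A=16 B=50] avail[A=11 B=40] open={R4,R5,R7,R8,R9}
Step 16: commit R8 -> on_hand[A=11 B=50] avail[A=11 B=40] open={R4,R5,R7,R9}
Step 17: commit R4 -> on_hand[A=11 B=48] avail[A=11 B=40] open={R5,R7,R9}
Step 18: reserve R11 B 1 -> on_hand[A=11 B=48] avail[A=11 B=39] open={R11,R5,R7,R9}
Step 19: reserve R12 B 6 -> on_hand[A=11 B=48] avail[A=11 B=33] open={R11,R12,R5,R7,R9}
Step 20: commit R7 -> on_hand[A=11 B=45] avail[A=11 B=33] open={R11,R12,R5,R9}
Step 21: commit R11 -> on_hand[A=11 B=44] avail[A=11 B=33] open={R12,R5,R9}
Step 22: commit R12 -> on_hand[A=11 B=38] avail[A=11 B=33] open={R5,R9}
Step 23: commit R9 -> on_hand[A=11 B=35] avail[A=11 B=33] open={R5}
Step 24: commit R5 -> on_hand[A=11 B=33] avail[A=11 B=33] open={}
Open reservations: [] -> 0

Answer: 0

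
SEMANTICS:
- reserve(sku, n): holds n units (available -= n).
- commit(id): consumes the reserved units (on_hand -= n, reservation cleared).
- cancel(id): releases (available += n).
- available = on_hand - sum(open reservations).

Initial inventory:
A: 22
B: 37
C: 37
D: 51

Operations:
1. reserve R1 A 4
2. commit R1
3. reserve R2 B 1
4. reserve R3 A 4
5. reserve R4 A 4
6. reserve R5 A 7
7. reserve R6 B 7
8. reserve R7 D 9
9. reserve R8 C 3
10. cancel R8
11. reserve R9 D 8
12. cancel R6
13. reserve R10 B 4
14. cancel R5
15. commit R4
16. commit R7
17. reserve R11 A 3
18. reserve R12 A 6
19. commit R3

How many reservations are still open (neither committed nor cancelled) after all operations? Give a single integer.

Step 1: reserve R1 A 4 -> on_hand[A=22 B=37 C=37 D=51] avail[A=18 B=37 C=37 D=51] open={R1}
Step 2: commit R1 -> on_hand[A=18 B=37 C=37 D=51] avail[A=18 B=37 C=37 D=51] open={}
Step 3: reserve R2 B 1 -> on_hand[A=18 B=37 C=37 D=51] avail[A=18 B=36 C=37 D=51] open={R2}
Step 4: reserve R3 A 4 -> on_hand[A=18 B=37 C=37 D=51] avail[A=14 B=36 C=37 D=51] open={R2,R3}
Step 5: reserve R4 A 4 -> on_hand[A=18 B=37 C=37 D=51] avail[A=10 B=36 C=37 D=51] open={R2,R3,R4}
Step 6: reserve R5 A 7 -> on_hand[A=18 B=37 C=37 D=51] avail[A=3 B=36 C=37 D=51] open={R2,R3,R4,R5}
Step 7: reserve R6 B 7 -> on_hand[A=18 B=37 C=37 D=51] avail[A=3 B=29 C=37 D=51] open={R2,R3,R4,R5,R6}
Step 8: reserve R7 D 9 -> on_hand[A=18 B=37 C=37 D=51] avail[A=3 B=29 C=37 D=42] open={R2,R3,R4,R5,R6,R7}
Step 9: reserve R8 C 3 -> on_hand[A=18 B=37 C=37 D=51] avail[A=3 B=29 C=34 D=42] open={R2,R3,R4,R5,R6,R7,R8}
Step 10: cancel R8 -> on_hand[A=18 B=37 C=37 D=51] avail[A=3 B=29 C=37 D=42] open={R2,R3,R4,R5,R6,R7}
Step 11: reserve R9 D 8 -> on_hand[A=18 B=37 C=37 D=51] avail[A=3 B=29 C=37 D=34] open={R2,R3,R4,R5,R6,R7,R9}
Step 12: cancel R6 -> on_hand[A=18 B=37 C=37 D=51] avail[A=3 B=36 C=37 D=34] open={R2,R3,R4,R5,R7,R9}
Step 13: reserve R10 B 4 -> on_hand[A=18 B=37 C=37 D=51] avail[A=3 B=32 C=37 D=34] open={R10,R2,R3,R4,R5,R7,R9}
Step 14: cancel R5 -> on_hand[A=18 B=37 C=37 D=51] avail[A=10 B=32 C=37 D=34] open={R10,R2,R3,R4,R7,R9}
Step 15: commit R4 -> on_hand[A=14 B=37 C=37 D=51] avail[A=10 B=32 C=37 D=34] open={R10,R2,R3,R7,R9}
Step 16: commit R7 -> on_hand[A=14 B=37 C=37 D=42] avail[A=10 B=32 C=37 D=34] open={R10,R2,R3,R9}
Step 17: reserve R11 A 3 -> on_hand[A=14 B=37 C=37 D=42] avail[A=7 B=32 C=37 D=34] open={R10,R11,R2,R3,R9}
Step 18: reserve R12 A 6 -> on_hand[A=14 B=37 C=37 D=42] avail[A=1 B=32 C=37 D=34] open={R10,R11,R12,R2,R3,R9}
Step 19: commit R3 -> on_hand[A=10 B=37 C=37 D=42] avail[A=1 B=32 C=37 D=34] open={R10,R11,R12,R2,R9}
Open reservations: ['R10', 'R11', 'R12', 'R2', 'R9'] -> 5

Answer: 5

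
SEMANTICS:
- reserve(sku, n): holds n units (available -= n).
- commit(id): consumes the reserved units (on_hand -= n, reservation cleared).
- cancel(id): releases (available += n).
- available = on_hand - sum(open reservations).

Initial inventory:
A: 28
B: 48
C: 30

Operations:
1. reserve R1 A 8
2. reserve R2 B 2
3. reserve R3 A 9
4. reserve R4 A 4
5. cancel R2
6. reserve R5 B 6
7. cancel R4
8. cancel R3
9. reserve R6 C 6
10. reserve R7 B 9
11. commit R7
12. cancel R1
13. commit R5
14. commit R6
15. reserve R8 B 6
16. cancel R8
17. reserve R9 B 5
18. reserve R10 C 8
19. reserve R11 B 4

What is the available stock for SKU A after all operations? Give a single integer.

Answer: 28

Derivation:
Step 1: reserve R1 A 8 -> on_hand[A=28 B=48 C=30] avail[A=20 B=48 C=30] open={R1}
Step 2: reserve R2 B 2 -> on_hand[A=28 B=48 C=30] avail[A=20 B=46 C=30] open={R1,R2}
Step 3: reserve R3 A 9 -> on_hand[A=28 B=48 C=30] avail[A=11 B=46 C=30] open={R1,R2,R3}
Step 4: reserve R4 A 4 -> on_hand[A=28 B=48 C=30] avail[A=7 B=46 C=30] open={R1,R2,R3,R4}
Step 5: cancel R2 -> on_hand[A=28 B=48 C=30] avail[A=7 B=48 C=30] open={R1,R3,R4}
Step 6: reserve R5 B 6 -> on_hand[A=28 B=48 C=30] avail[A=7 B=42 C=30] open={R1,R3,R4,R5}
Step 7: cancel R4 -> on_hand[A=28 B=48 C=30] avail[A=11 B=42 C=30] open={R1,R3,R5}
Step 8: cancel R3 -> on_hand[A=28 B=48 C=30] avail[A=20 B=42 C=30] open={R1,R5}
Step 9: reserve R6 C 6 -> on_hand[A=28 B=48 C=30] avail[A=20 B=42 C=24] open={R1,R5,R6}
Step 10: reserve R7 B 9 -> on_hand[A=28 B=48 C=30] avail[A=20 B=33 C=24] open={R1,R5,R6,R7}
Step 11: commit R7 -> on_hand[A=28 B=39 C=30] avail[A=20 B=33 C=24] open={R1,R5,R6}
Step 12: cancel R1 -> on_hand[A=28 B=39 C=30] avail[A=28 B=33 C=24] open={R5,R6}
Step 13: commit R5 -> on_hand[A=28 B=33 C=30] avail[A=28 B=33 C=24] open={R6}
Step 14: commit R6 -> on_hand[A=28 B=33 C=24] avail[A=28 B=33 C=24] open={}
Step 15: reserve R8 B 6 -> on_hand[A=28 B=33 C=24] avail[A=28 B=27 C=24] open={R8}
Step 16: cancel R8 -> on_hand[A=28 B=33 C=24] avail[A=28 B=33 C=24] open={}
Step 17: reserve R9 B 5 -> on_hand[A=28 B=33 C=24] avail[A=28 B=28 C=24] open={R9}
Step 18: reserve R10 C 8 -> on_hand[A=28 B=33 C=24] avail[A=28 B=28 C=16] open={R10,R9}
Step 19: reserve R11 B 4 -> on_hand[A=28 B=33 C=24] avail[A=28 B=24 C=16] open={R10,R11,R9}
Final available[A] = 28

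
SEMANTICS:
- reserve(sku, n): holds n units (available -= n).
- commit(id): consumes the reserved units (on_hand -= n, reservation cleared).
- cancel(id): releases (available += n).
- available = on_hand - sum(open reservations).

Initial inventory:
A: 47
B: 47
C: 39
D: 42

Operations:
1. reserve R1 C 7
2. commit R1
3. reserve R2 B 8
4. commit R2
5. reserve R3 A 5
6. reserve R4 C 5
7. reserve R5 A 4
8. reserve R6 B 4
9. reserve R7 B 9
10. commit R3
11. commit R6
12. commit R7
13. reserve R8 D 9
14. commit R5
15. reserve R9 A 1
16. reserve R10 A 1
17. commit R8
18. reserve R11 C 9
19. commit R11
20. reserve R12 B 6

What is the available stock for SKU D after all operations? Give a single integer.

Answer: 33

Derivation:
Step 1: reserve R1 C 7 -> on_hand[A=47 B=47 C=39 D=42] avail[A=47 B=47 C=32 D=42] open={R1}
Step 2: commit R1 -> on_hand[A=47 B=47 C=32 D=42] avail[A=47 B=47 C=32 D=42] open={}
Step 3: reserve R2 B 8 -> on_hand[A=47 B=47 C=32 D=42] avail[A=47 B=39 C=32 D=42] open={R2}
Step 4: commit R2 -> on_hand[A=47 B=39 C=32 D=42] avail[A=47 B=39 C=32 D=42] open={}
Step 5: reserve R3 A 5 -> on_hand[A=47 B=39 C=32 D=42] avail[A=42 B=39 C=32 D=42] open={R3}
Step 6: reserve R4 C 5 -> on_hand[A=47 B=39 C=32 D=42] avail[A=42 B=39 C=27 D=42] open={R3,R4}
Step 7: reserve R5 A 4 -> on_hand[A=47 B=39 C=32 D=42] avail[A=38 B=39 C=27 D=42] open={R3,R4,R5}
Step 8: reserve R6 B 4 -> on_hand[A=47 B=39 C=32 D=42] avail[A=38 B=35 C=27 D=42] open={R3,R4,R5,R6}
Step 9: reserve R7 B 9 -> on_hand[A=47 B=39 C=32 D=42] avail[A=38 B=26 C=27 D=42] open={R3,R4,R5,R6,R7}
Step 10: commit R3 -> on_hand[A=42 B=39 C=32 D=42] avail[A=38 B=26 C=27 D=42] open={R4,R5,R6,R7}
Step 11: commit R6 -> on_hand[A=42 B=35 C=32 D=42] avail[A=38 B=26 C=27 D=42] open={R4,R5,R7}
Step 12: commit R7 -> on_hand[A=42 B=26 C=32 D=42] avail[A=38 B=26 C=27 D=42] open={R4,R5}
Step 13: reserve R8 D 9 -> on_hand[A=42 B=26 C=32 D=42] avail[A=38 B=26 C=27 D=33] open={R4,R5,R8}
Step 14: commit R5 -> on_hand[A=38 B=26 C=32 D=42] avail[A=38 B=26 C=27 D=33] open={R4,R8}
Step 15: reserve R9 A 1 -> on_hand[A=38 B=26 C=32 D=42] avail[A=37 B=26 C=27 D=33] open={R4,R8,R9}
Step 16: reserve R10 A 1 -> on_hand[A=38 B=26 C=32 D=42] avail[A=36 B=26 C=27 D=33] open={R10,R4,R8,R9}
Step 17: commit R8 -> on_hand[A=38 B=26 C=32 D=33] avail[A=36 B=26 C=27 D=33] open={R10,R4,R9}
Step 18: reserve R11 C 9 -> on_hand[A=38 B=26 C=32 D=33] avail[A=36 B=26 C=18 D=33] open={R10,R11,R4,R9}
Step 19: commit R11 -> on_hand[A=38 B=26 C=23 D=33] avail[A=36 B=26 C=18 D=33] open={R10,R4,R9}
Step 20: reserve R12 B 6 -> on_hand[A=38 B=26 C=23 D=33] avail[A=36 B=20 C=18 D=33] open={R10,R12,R4,R9}
Final available[D] = 33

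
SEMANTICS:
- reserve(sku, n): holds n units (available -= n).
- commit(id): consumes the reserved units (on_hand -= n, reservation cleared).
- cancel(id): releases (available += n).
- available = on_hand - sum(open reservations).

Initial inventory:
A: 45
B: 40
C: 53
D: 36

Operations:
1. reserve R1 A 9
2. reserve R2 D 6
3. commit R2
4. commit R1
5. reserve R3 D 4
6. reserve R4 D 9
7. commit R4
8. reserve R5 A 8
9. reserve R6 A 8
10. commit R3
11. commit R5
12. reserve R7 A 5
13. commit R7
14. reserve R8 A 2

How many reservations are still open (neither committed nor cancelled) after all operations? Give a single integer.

Step 1: reserve R1 A 9 -> on_hand[A=45 B=40 C=53 D=36] avail[A=36 B=40 C=53 D=36] open={R1}
Step 2: reserve R2 D 6 -> on_hand[A=45 B=40 C=53 D=36] avail[A=36 B=40 C=53 D=30] open={R1,R2}
Step 3: commit R2 -> on_hand[A=45 B=40 C=53 D=30] avail[A=36 B=40 C=53 D=30] open={R1}
Step 4: commit R1 -> on_hand[A=36 B=40 C=53 D=30] avail[A=36 B=40 C=53 D=30] open={}
Step 5: reserve R3 D 4 -> on_hand[A=36 B=40 C=53 D=30] avail[A=36 B=40 C=53 D=26] open={R3}
Step 6: reserve R4 D 9 -> on_hand[A=36 B=40 C=53 D=30] avail[A=36 B=40 C=53 D=17] open={R3,R4}
Step 7: commit R4 -> on_hand[A=36 B=40 C=53 D=21] avail[A=36 B=40 C=53 D=17] open={R3}
Step 8: reserve R5 A 8 -> on_hand[A=36 B=40 C=53 D=21] avail[A=28 B=40 C=53 D=17] open={R3,R5}
Step 9: reserve R6 A 8 -> on_hand[A=36 B=40 C=53 D=21] avail[A=20 B=40 C=53 D=17] open={R3,R5,R6}
Step 10: commit R3 -> on_hand[A=36 B=40 C=53 D=17] avail[A=20 B=40 C=53 D=17] open={R5,R6}
Step 11: commit R5 -> on_hand[A=28 B=40 C=53 D=17] avail[A=20 B=40 C=53 D=17] open={R6}
Step 12: reserve R7 A 5 -> on_hand[A=28 B=40 C=53 D=17] avail[A=15 B=40 C=53 D=17] open={R6,R7}
Step 13: commit R7 -> on_hand[A=23 B=40 C=53 D=17] avail[A=15 B=40 C=53 D=17] open={R6}
Step 14: reserve R8 A 2 -> on_hand[A=23 B=40 C=53 D=17] avail[A=13 B=40 C=53 D=17] open={R6,R8}
Open reservations: ['R6', 'R8'] -> 2

Answer: 2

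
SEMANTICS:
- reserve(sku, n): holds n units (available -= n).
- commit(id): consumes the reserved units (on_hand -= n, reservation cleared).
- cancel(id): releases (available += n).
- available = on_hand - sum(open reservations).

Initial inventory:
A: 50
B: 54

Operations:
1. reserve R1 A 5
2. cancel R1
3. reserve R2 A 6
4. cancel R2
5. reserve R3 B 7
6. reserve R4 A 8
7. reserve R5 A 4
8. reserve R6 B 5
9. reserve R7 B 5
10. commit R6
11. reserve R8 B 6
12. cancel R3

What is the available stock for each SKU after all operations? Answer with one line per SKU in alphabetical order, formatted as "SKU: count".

Step 1: reserve R1 A 5 -> on_hand[A=50 B=54] avail[A=45 B=54] open={R1}
Step 2: cancel R1 -> on_hand[A=50 B=54] avail[A=50 B=54] open={}
Step 3: reserve R2 A 6 -> on_hand[A=50 B=54] avail[A=44 B=54] open={R2}
Step 4: cancel R2 -> on_hand[A=50 B=54] avail[A=50 B=54] open={}
Step 5: reserve R3 B 7 -> on_hand[A=50 B=54] avail[A=50 B=47] open={R3}
Step 6: reserve R4 A 8 -> on_hand[A=50 B=54] avail[A=42 B=47] open={R3,R4}
Step 7: reserve R5 A 4 -> on_hand[A=50 B=54] avail[A=38 B=47] open={R3,R4,R5}
Step 8: reserve R6 B 5 -> on_hand[A=50 B=54] avail[A=38 B=42] open={R3,R4,R5,R6}
Step 9: reserve R7 B 5 -> on_hand[A=50 B=54] avail[A=38 B=37] open={R3,R4,R5,R6,R7}
Step 10: commit R6 -> on_hand[A=50 B=49] avail[A=38 B=37] open={R3,R4,R5,R7}
Step 11: reserve R8 B 6 -> on_hand[A=50 B=49] avail[A=38 B=31] open={R3,R4,R5,R7,R8}
Step 12: cancel R3 -> on_hand[A=50 B=49] avail[A=38 B=38] open={R4,R5,R7,R8}

Answer: A: 38
B: 38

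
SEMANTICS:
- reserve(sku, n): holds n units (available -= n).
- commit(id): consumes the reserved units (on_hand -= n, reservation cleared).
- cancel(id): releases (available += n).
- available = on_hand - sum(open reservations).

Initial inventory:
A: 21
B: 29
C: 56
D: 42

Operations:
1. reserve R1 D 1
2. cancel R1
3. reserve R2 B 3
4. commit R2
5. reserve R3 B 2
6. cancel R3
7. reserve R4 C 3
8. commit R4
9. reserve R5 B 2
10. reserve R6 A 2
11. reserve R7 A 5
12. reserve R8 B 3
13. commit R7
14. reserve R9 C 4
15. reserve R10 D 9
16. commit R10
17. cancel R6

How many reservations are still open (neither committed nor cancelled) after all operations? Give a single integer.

Answer: 3

Derivation:
Step 1: reserve R1 D 1 -> on_hand[A=21 B=29 C=56 D=42] avail[A=21 B=29 C=56 D=41] open={R1}
Step 2: cancel R1 -> on_hand[A=21 B=29 C=56 D=42] avail[A=21 B=29 C=56 D=42] open={}
Step 3: reserve R2 B 3 -> on_hand[A=21 B=29 C=56 D=42] avail[A=21 B=26 C=56 D=42] open={R2}
Step 4: commit R2 -> on_hand[A=21 B=26 C=56 D=42] avail[A=21 B=26 C=56 D=42] open={}
Step 5: reserve R3 B 2 -> on_hand[A=21 B=26 C=56 D=42] avail[A=21 B=24 C=56 D=42] open={R3}
Step 6: cancel R3 -> on_hand[A=21 B=26 C=56 D=42] avail[A=21 B=26 C=56 D=42] open={}
Step 7: reserve R4 C 3 -> on_hand[A=21 B=26 C=56 D=42] avail[A=21 B=26 C=53 D=42] open={R4}
Step 8: commit R4 -> on_hand[A=21 B=26 C=53 D=42] avail[A=21 B=26 C=53 D=42] open={}
Step 9: reserve R5 B 2 -> on_hand[A=21 B=26 C=53 D=42] avail[A=21 B=24 C=53 D=42] open={R5}
Step 10: reserve R6 A 2 -> on_hand[A=21 B=26 C=53 D=42] avail[A=19 B=24 C=53 D=42] open={R5,R6}
Step 11: reserve R7 A 5 -> on_hand[A=21 B=26 C=53 D=42] avail[A=14 B=24 C=53 D=42] open={R5,R6,R7}
Step 12: reserve R8 B 3 -> on_hand[A=21 B=26 C=53 D=42] avail[A=14 B=21 C=53 D=42] open={R5,R6,R7,R8}
Step 13: commit R7 -> on_hand[A=16 B=26 C=53 D=42] avail[A=14 B=21 C=53 D=42] open={R5,R6,R8}
Step 14: reserve R9 C 4 -> on_hand[A=16 B=26 C=53 D=42] avail[A=14 B=21 C=49 D=42] open={R5,R6,R8,R9}
Step 15: reserve R10 D 9 -> on_hand[A=16 B=26 C=53 D=42] avail[A=14 B=21 C=49 D=33] open={R10,R5,R6,R8,R9}
Step 16: commit R10 -> on_hand[A=16 B=26 C=53 D=33] avail[A=14 B=21 C=49 D=33] open={R5,R6,R8,R9}
Step 17: cancel R6 -> on_hand[A=16 B=26 C=53 D=33] avail[A=16 B=21 C=49 D=33] open={R5,R8,R9}
Open reservations: ['R5', 'R8', 'R9'] -> 3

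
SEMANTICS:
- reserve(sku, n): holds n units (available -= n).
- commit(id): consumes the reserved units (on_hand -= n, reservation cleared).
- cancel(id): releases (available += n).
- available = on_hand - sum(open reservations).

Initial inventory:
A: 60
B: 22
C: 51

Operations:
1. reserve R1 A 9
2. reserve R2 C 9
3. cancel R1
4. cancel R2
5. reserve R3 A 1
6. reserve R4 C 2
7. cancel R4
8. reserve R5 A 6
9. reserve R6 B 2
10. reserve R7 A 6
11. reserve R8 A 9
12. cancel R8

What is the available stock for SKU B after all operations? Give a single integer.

Answer: 20

Derivation:
Step 1: reserve R1 A 9 -> on_hand[A=60 B=22 C=51] avail[A=51 B=22 C=51] open={R1}
Step 2: reserve R2 C 9 -> on_hand[A=60 B=22 C=51] avail[A=51 B=22 C=42] open={R1,R2}
Step 3: cancel R1 -> on_hand[A=60 B=22 C=51] avail[A=60 B=22 C=42] open={R2}
Step 4: cancel R2 -> on_hand[A=60 B=22 C=51] avail[A=60 B=22 C=51] open={}
Step 5: reserve R3 A 1 -> on_hand[A=60 B=22 C=51] avail[A=59 B=22 C=51] open={R3}
Step 6: reserve R4 C 2 -> on_hand[A=60 B=22 C=51] avail[A=59 B=22 C=49] open={R3,R4}
Step 7: cancel R4 -> on_hand[A=60 B=22 C=51] avail[A=59 B=22 C=51] open={R3}
Step 8: reserve R5 A 6 -> on_hand[A=60 B=22 C=51] avail[A=53 B=22 C=51] open={R3,R5}
Step 9: reserve R6 B 2 -> on_hand[A=60 B=22 C=51] avail[A=53 B=20 C=51] open={R3,R5,R6}
Step 10: reserve R7 A 6 -> on_hand[A=60 B=22 C=51] avail[A=47 B=20 C=51] open={R3,R5,R6,R7}
Step 11: reserve R8 A 9 -> on_hand[A=60 B=22 C=51] avail[A=38 B=20 C=51] open={R3,R5,R6,R7,R8}
Step 12: cancel R8 -> on_hand[A=60 B=22 C=51] avail[A=47 B=20 C=51] open={R3,R5,R6,R7}
Final available[B] = 20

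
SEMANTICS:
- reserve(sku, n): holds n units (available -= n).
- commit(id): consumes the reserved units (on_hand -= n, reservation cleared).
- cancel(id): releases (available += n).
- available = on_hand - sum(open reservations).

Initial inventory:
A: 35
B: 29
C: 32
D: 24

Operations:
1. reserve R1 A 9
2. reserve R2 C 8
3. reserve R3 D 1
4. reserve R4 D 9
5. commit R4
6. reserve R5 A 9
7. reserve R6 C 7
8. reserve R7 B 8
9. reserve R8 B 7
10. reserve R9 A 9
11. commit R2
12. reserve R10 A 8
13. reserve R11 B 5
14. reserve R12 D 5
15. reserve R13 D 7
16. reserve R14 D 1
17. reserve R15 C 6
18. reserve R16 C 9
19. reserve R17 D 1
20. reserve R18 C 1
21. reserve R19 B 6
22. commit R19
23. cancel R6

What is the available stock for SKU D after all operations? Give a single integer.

Step 1: reserve R1 A 9 -> on_hand[A=35 B=29 C=32 D=24] avail[A=26 B=29 C=32 D=24] open={R1}
Step 2: reserve R2 C 8 -> on_hand[A=35 B=29 C=32 D=24] avail[A=26 B=29 C=24 D=24] open={R1,R2}
Step 3: reserve R3 D 1 -> on_hand[A=35 B=29 C=32 D=24] avail[A=26 B=29 C=24 D=23] open={R1,R2,R3}
Step 4: reserve R4 D 9 -> on_hand[A=35 B=29 C=32 D=24] avail[A=26 B=29 C=24 D=14] open={R1,R2,R3,R4}
Step 5: commit R4 -> on_hand[A=35 B=29 C=32 D=15] avail[A=26 B=29 C=24 D=14] open={R1,R2,R3}
Step 6: reserve R5 A 9 -> on_hand[A=35 B=29 C=32 D=15] avail[A=17 B=29 C=24 D=14] open={R1,R2,R3,R5}
Step 7: reserve R6 C 7 -> on_hand[A=35 B=29 C=32 D=15] avail[A=17 B=29 C=17 D=14] open={R1,R2,R3,R5,R6}
Step 8: reserve R7 B 8 -> on_hand[A=35 B=29 C=32 D=15] avail[A=17 B=21 C=17 D=14] open={R1,R2,R3,R5,R6,R7}
Step 9: reserve R8 B 7 -> on_hand[A=35 B=29 C=32 D=15] avail[A=17 B=14 C=17 D=14] open={R1,R2,R3,R5,R6,R7,R8}
Step 10: reserve R9 A 9 -> on_hand[A=35 B=29 C=32 D=15] avail[A=8 B=14 C=17 D=14] open={R1,R2,R3,R5,R6,R7,R8,R9}
Step 11: commit R2 -> on_hand[A=35 B=29 C=24 D=15] avail[A=8 B=14 C=17 D=14] open={R1,R3,R5,R6,R7,R8,R9}
Step 12: reserve R10 A 8 -> on_hand[A=35 B=29 C=24 D=15] avail[A=0 B=14 C=17 D=14] open={R1,R10,R3,R5,R6,R7,R8,R9}
Step 13: reserve R11 B 5 -> on_hand[A=35 B=29 C=24 D=15] avail[A=0 B=9 C=17 D=14] open={R1,R10,R11,R3,R5,R6,R7,R8,R9}
Step 14: reserve R12 D 5 -> on_hand[A=35 B=29 C=24 D=15] avail[A=0 B=9 C=17 D=9] open={R1,R10,R11,R12,R3,R5,R6,R7,R8,R9}
Step 15: reserve R13 D 7 -> on_hand[A=35 B=29 C=24 D=15] avail[A=0 B=9 C=17 D=2] open={R1,R10,R11,R12,R13,R3,R5,R6,R7,R8,R9}
Step 16: reserve R14 D 1 -> on_hand[A=35 B=29 C=24 D=15] avail[A=0 B=9 C=17 D=1] open={R1,R10,R11,R12,R13,R14,R3,R5,R6,R7,R8,R9}
Step 17: reserve R15 C 6 -> on_hand[A=35 B=29 C=24 D=15] avail[A=0 B=9 C=11 D=1] open={R1,R10,R11,R12,R13,R14,R15,R3,R5,R6,R7,R8,R9}
Step 18: reserve R16 C 9 -> on_hand[A=35 B=29 C=24 D=15] avail[A=0 B=9 C=2 D=1] open={R1,R10,R11,R12,R13,R14,R15,R16,R3,R5,R6,R7,R8,R9}
Step 19: reserve R17 D 1 -> on_hand[A=35 B=29 C=24 D=15] avail[A=0 B=9 C=2 D=0] open={R1,R10,R11,R12,R13,R14,R15,R16,R17,R3,R5,R6,R7,R8,R9}
Step 20: reserve R18 C 1 -> on_hand[A=35 B=29 C=24 D=15] avail[A=0 B=9 C=1 D=0] open={R1,R10,R11,R12,R13,R14,R15,R16,R17,R18,R3,R5,R6,R7,R8,R9}
Step 21: reserve R19 B 6 -> on_hand[A=35 B=29 C=24 D=15] avail[A=0 B=3 C=1 D=0] open={R1,R10,R11,R12,R13,R14,R15,R16,R17,R18,R19,R3,R5,R6,R7,R8,R9}
Step 22: commit R19 -> on_hand[A=35 B=23 C=24 D=15] avail[A=0 B=3 C=1 D=0] open={R1,R10,R11,R12,R13,R14,R15,R16,R17,R18,R3,R5,R6,R7,R8,R9}
Step 23: cancel R6 -> on_hand[A=35 B=23 C=24 D=15] avail[A=0 B=3 C=8 D=0] open={R1,R10,R11,R12,R13,R14,R15,R16,R17,R18,R3,R5,R7,R8,R9}
Final available[D] = 0

Answer: 0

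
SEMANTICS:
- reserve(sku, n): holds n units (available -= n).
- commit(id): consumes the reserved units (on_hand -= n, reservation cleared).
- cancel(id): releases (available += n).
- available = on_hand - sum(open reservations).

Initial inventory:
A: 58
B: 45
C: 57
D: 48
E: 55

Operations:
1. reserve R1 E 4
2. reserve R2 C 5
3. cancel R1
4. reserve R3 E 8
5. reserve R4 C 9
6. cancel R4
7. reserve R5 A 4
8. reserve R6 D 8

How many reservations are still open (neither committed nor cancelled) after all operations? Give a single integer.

Answer: 4

Derivation:
Step 1: reserve R1 E 4 -> on_hand[A=58 B=45 C=57 D=48 E=55] avail[A=58 B=45 C=57 D=48 E=51] open={R1}
Step 2: reserve R2 C 5 -> on_hand[A=58 B=45 C=57 D=48 E=55] avail[A=58 B=45 C=52 D=48 E=51] open={R1,R2}
Step 3: cancel R1 -> on_hand[A=58 B=45 C=57 D=48 E=55] avail[A=58 B=45 C=52 D=48 E=55] open={R2}
Step 4: reserve R3 E 8 -> on_hand[A=58 B=45 C=57 D=48 E=55] avail[A=58 B=45 C=52 D=48 E=47] open={R2,R3}
Step 5: reserve R4 C 9 -> on_hand[A=58 B=45 C=57 D=48 E=55] avail[A=58 B=45 C=43 D=48 E=47] open={R2,R3,R4}
Step 6: cancel R4 -> on_hand[A=58 B=45 C=57 D=48 E=55] avail[A=58 B=45 C=52 D=48 E=47] open={R2,R3}
Step 7: reserve R5 A 4 -> on_hand[A=58 B=45 C=57 D=48 E=55] avail[A=54 B=45 C=52 D=48 E=47] open={R2,R3,R5}
Step 8: reserve R6 D 8 -> on_hand[A=58 B=45 C=57 D=48 E=55] avail[A=54 B=45 C=52 D=40 E=47] open={R2,R3,R5,R6}
Open reservations: ['R2', 'R3', 'R5', 'R6'] -> 4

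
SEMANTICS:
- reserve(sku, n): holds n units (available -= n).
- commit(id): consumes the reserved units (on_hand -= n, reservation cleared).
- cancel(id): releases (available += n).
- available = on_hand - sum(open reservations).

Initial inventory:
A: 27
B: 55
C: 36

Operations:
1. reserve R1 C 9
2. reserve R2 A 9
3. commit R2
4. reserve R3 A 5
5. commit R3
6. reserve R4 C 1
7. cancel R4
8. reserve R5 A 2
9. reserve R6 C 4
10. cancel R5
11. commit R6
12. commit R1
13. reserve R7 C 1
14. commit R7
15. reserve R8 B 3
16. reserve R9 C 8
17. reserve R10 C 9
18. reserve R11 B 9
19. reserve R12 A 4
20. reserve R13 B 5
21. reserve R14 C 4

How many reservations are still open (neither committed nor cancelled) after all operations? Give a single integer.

Step 1: reserve R1 C 9 -> on_hand[A=27 B=55 C=36] avail[A=27 B=55 C=27] open={R1}
Step 2: reserve R2 A 9 -> on_hand[A=27 B=55 C=36] avail[A=18 B=55 C=27] open={R1,R2}
Step 3: commit R2 -> on_hand[A=18 B=55 C=36] avail[A=18 B=55 C=27] open={R1}
Step 4: reserve R3 A 5 -> on_hand[A=18 B=55 C=36] avail[A=13 B=55 C=27] open={R1,R3}
Step 5: commit R3 -> on_hand[A=13 B=55 C=36] avail[A=13 B=55 C=27] open={R1}
Step 6: reserve R4 C 1 -> on_hand[A=13 B=55 C=36] avail[A=13 B=55 C=26] open={R1,R4}
Step 7: cancel R4 -> on_hand[A=13 B=55 C=36] avail[A=13 B=55 C=27] open={R1}
Step 8: reserve R5 A 2 -> on_hand[A=13 B=55 C=36] avail[A=11 B=55 C=27] open={R1,R5}
Step 9: reserve R6 C 4 -> on_hand[A=13 B=55 C=36] avail[A=11 B=55 C=23] open={R1,R5,R6}
Step 10: cancel R5 -> on_hand[A=13 B=55 C=36] avail[A=13 B=55 C=23] open={R1,R6}
Step 11: commit R6 -> on_hand[A=13 B=55 C=32] avail[A=13 B=55 C=23] open={R1}
Step 12: commit R1 -> on_hand[A=13 B=55 C=23] avail[A=13 B=55 C=23] open={}
Step 13: reserve R7 C 1 -> on_hand[A=13 B=55 C=23] avail[A=13 B=55 C=22] open={R7}
Step 14: commit R7 -> on_hand[A=13 B=55 C=22] avail[A=13 B=55 C=22] open={}
Step 15: reserve R8 B 3 -> on_hand[A=13 B=55 C=22] avail[A=13 B=52 C=22] open={R8}
Step 16: reserve R9 C 8 -> on_hand[A=13 B=55 C=22] avail[A=13 B=52 C=14] open={R8,R9}
Step 17: reserve R10 C 9 -> on_hand[A=13 B=55 C=22] avail[A=13 B=52 C=5] open={R10,R8,R9}
Step 18: reserve R11 B 9 -> on_hand[A=13 B=55 C=22] avail[A=13 B=43 C=5] open={R10,R11,R8,R9}
Step 19: reserve R12 A 4 -> on_hand[A=13 B=55 C=22] avail[A=9 B=43 C=5] open={R10,R11,R12,R8,R9}
Step 20: reserve R13 B 5 -> on_hand[A=13 B=55 C=22] avail[A=9 B=38 C=5] open={R10,R11,R12,R13,R8,R9}
Step 21: reserve R14 C 4 -> on_hand[A=13 B=55 C=22] avail[A=9 B=38 C=1] open={R10,R11,R12,R13,R14,R8,R9}
Open reservations: ['R10', 'R11', 'R12', 'R13', 'R14', 'R8', 'R9'] -> 7

Answer: 7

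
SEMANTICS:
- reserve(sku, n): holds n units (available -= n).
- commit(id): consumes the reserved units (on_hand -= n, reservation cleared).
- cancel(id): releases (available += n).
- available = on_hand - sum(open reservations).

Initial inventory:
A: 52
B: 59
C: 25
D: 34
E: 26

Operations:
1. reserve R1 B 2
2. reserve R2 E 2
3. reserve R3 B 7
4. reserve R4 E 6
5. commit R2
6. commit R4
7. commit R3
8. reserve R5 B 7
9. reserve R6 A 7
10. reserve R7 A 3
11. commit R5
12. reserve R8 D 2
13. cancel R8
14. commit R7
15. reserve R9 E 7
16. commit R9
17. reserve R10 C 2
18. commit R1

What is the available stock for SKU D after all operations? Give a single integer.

Answer: 34

Derivation:
Step 1: reserve R1 B 2 -> on_hand[A=52 B=59 C=25 D=34 E=26] avail[A=52 B=57 C=25 D=34 E=26] open={R1}
Step 2: reserve R2 E 2 -> on_hand[A=52 B=59 C=25 D=34 E=26] avail[A=52 B=57 C=25 D=34 E=24] open={R1,R2}
Step 3: reserve R3 B 7 -> on_hand[A=52 B=59 C=25 D=34 E=26] avail[A=52 B=50 C=25 D=34 E=24] open={R1,R2,R3}
Step 4: reserve R4 E 6 -> on_hand[A=52 B=59 C=25 D=34 E=26] avail[A=52 B=50 C=25 D=34 E=18] open={R1,R2,R3,R4}
Step 5: commit R2 -> on_hand[A=52 B=59 C=25 D=34 E=24] avail[A=52 B=50 C=25 D=34 E=18] open={R1,R3,R4}
Step 6: commit R4 -> on_hand[A=52 B=59 C=25 D=34 E=18] avail[A=52 B=50 C=25 D=34 E=18] open={R1,R3}
Step 7: commit R3 -> on_hand[A=52 B=52 C=25 D=34 E=18] avail[A=52 B=50 C=25 D=34 E=18] open={R1}
Step 8: reserve R5 B 7 -> on_hand[A=52 B=52 C=25 D=34 E=18] avail[A=52 B=43 C=25 D=34 E=18] open={R1,R5}
Step 9: reserve R6 A 7 -> on_hand[A=52 B=52 C=25 D=34 E=18] avail[A=45 B=43 C=25 D=34 E=18] open={R1,R5,R6}
Step 10: reserve R7 A 3 -> on_hand[A=52 B=52 C=25 D=34 E=18] avail[A=42 B=43 C=25 D=34 E=18] open={R1,R5,R6,R7}
Step 11: commit R5 -> on_hand[A=52 B=45 C=25 D=34 E=18] avail[A=42 B=43 C=25 D=34 E=18] open={R1,R6,R7}
Step 12: reserve R8 D 2 -> on_hand[A=52 B=45 C=25 D=34 E=18] avail[A=42 B=43 C=25 D=32 E=18] open={R1,R6,R7,R8}
Step 13: cancel R8 -> on_hand[A=52 B=45 C=25 D=34 E=18] avail[A=42 B=43 C=25 D=34 E=18] open={R1,R6,R7}
Step 14: commit R7 -> on_hand[A=49 B=45 C=25 D=34 E=18] avail[A=42 B=43 C=25 D=34 E=18] open={R1,R6}
Step 15: reserve R9 E 7 -> on_hand[A=49 B=45 C=25 D=34 E=18] avail[A=42 B=43 C=25 D=34 E=11] open={R1,R6,R9}
Step 16: commit R9 -> on_hand[A=49 B=45 C=25 D=34 E=11] avail[A=42 B=43 C=25 D=34 E=11] open={R1,R6}
Step 17: reserve R10 C 2 -> on_hand[A=49 B=45 C=25 D=34 E=11] avail[A=42 B=43 C=23 D=34 E=11] open={R1,R10,R6}
Step 18: commit R1 -> on_hand[A=49 B=43 C=25 D=34 E=11] avail[A=42 B=43 C=23 D=34 E=11] open={R10,R6}
Final available[D] = 34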